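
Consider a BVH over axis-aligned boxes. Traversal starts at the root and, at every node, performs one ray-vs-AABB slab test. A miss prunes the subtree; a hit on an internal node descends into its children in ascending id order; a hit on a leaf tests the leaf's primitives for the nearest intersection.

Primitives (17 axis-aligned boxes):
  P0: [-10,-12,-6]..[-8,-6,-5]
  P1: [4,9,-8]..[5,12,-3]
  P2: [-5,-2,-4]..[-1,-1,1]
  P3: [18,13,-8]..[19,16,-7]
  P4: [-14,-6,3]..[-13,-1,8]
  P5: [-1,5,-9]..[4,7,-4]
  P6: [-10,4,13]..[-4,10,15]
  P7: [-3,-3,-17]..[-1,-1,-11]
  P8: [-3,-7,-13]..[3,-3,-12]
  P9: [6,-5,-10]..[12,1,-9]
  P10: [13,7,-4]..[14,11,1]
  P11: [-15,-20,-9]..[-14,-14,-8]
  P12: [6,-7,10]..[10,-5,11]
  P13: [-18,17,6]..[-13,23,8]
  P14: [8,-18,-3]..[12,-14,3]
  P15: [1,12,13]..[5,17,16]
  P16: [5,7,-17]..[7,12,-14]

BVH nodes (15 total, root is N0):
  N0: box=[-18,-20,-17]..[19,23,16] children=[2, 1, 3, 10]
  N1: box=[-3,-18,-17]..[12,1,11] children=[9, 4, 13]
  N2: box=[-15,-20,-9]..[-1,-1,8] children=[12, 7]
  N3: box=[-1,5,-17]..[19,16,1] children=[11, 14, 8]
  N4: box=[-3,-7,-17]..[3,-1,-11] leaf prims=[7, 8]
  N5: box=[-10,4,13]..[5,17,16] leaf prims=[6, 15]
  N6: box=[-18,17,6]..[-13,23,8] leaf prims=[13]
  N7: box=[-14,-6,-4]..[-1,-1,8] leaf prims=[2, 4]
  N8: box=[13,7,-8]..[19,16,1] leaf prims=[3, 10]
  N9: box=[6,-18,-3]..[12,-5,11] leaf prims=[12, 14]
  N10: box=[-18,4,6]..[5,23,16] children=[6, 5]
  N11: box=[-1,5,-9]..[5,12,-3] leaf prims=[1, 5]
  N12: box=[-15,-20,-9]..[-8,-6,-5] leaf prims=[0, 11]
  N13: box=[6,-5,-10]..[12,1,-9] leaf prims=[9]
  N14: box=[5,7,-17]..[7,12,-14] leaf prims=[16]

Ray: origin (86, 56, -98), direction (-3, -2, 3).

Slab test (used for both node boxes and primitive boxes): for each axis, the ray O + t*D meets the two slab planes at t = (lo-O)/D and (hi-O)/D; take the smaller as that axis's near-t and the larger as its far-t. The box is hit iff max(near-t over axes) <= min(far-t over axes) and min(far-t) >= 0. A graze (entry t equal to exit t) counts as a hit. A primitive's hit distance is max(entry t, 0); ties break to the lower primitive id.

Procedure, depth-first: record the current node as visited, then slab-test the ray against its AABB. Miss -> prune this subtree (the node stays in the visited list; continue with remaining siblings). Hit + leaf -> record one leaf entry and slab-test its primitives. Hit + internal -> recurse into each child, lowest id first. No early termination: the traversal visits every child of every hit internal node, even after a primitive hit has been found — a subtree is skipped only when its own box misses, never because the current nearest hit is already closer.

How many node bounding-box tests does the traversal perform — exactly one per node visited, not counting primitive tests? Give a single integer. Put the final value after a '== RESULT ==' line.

Traverse from the root:
N0 x:[67/3,104/3] y:[33/2,38] z:[27,38] -> hit [27,104/3], descend [1, 2, 3, 10]
  N1 x:[74/3,89/3] y:[55/2,37] z:[27,109/3] -> hit [55/2,89/3], descend [4, 9, 13]
    N4 x:[83/3,89/3] y:[57/2,63/2] z:[27,29] -> hit [57/2,29] leaf, test {P7@t=29, P8(miss)}
    N9 x:[74/3,80/3] y:[61/2,37] z:[95/3,109/3] -> miss, prune
    N13 x:[74/3,80/3] y:[55/2,61/2] z:[88/3,89/3] -> miss, prune
  N2 x:[29,101/3] y:[57/2,38] z:[89/3,106/3] -> hit [89/3,101/3], descend [7, 12]
    N7 x:[29,100/3] y:[57/2,31] z:[94/3,106/3] -> miss, prune
    N12 x:[94/3,101/3] y:[31,38] z:[89/3,31] -> miss, prune
  N3 x:[67/3,29] y:[20,51/2] z:[27,33] -> miss, prune
  N10 x:[27,104/3] y:[33/2,26] z:[104/3,38] -> miss, prune

order=[0, 1, 4, 9, 13, 2, 7, 12, 3, 10]  |boxes|=10  |leaves|=1  hit=P7

== RESULT ==
10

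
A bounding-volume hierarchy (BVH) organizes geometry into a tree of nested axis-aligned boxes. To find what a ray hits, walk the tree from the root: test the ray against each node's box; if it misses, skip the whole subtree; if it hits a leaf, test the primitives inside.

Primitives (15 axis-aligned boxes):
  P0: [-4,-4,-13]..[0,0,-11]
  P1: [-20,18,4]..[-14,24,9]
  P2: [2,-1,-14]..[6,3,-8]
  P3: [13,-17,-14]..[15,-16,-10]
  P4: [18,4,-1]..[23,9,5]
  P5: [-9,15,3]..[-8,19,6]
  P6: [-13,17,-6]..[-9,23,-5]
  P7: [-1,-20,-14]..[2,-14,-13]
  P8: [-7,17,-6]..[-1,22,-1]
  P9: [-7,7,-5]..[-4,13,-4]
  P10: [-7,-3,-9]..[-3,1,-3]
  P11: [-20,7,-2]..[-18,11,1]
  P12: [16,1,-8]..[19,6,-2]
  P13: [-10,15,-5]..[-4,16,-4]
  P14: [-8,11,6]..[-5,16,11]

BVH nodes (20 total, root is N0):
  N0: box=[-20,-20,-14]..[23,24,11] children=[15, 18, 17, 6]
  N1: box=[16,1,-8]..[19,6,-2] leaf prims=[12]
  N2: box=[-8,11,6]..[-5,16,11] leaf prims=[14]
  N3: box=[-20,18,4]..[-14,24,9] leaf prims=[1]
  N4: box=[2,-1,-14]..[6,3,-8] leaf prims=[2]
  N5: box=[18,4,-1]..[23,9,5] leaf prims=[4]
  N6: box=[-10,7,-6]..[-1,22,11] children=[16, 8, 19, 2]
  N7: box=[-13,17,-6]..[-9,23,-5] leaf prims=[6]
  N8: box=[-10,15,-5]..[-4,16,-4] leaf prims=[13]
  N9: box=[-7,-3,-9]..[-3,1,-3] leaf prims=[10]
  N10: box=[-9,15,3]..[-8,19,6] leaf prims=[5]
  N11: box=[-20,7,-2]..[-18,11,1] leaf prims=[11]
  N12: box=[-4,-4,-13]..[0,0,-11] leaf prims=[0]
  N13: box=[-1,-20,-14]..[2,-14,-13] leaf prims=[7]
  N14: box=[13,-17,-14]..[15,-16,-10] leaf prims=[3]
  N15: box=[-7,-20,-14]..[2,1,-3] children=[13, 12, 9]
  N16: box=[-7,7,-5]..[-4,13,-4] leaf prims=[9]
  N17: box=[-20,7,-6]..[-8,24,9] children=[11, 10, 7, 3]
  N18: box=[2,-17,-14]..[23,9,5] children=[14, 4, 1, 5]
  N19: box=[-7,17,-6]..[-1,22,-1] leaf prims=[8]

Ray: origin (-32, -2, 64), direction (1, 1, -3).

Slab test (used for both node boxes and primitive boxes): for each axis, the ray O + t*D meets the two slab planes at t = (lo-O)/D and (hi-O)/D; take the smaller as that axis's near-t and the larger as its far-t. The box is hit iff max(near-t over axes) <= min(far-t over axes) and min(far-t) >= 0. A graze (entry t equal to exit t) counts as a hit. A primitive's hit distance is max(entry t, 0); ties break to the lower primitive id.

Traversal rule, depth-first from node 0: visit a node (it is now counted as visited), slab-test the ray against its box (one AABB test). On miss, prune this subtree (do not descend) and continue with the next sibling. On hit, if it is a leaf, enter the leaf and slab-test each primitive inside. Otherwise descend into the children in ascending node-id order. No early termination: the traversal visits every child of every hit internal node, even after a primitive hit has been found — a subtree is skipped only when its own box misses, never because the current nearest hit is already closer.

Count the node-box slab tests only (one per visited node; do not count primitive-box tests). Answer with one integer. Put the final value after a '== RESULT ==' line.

Trace the traversal:
N0 x:[12,55] y:[-18,26] z:[53/3,26] -> hit [53/3,26], descend [6, 15, 17, 18]
  N6 x:[22,31] y:[9,24] z:[53/3,70/3] -> hit [22,70/3], descend [2, 8, 16, 19]
    N2 x:[24,27] y:[13,18] z:[53/3,58/3] -> miss, prune
    N8 x:[22,28] y:[17,18] z:[68/3,23] -> miss, prune
    N16 x:[25,28] y:[9,15] z:[68/3,23] -> miss, prune
    N19 x:[25,31] y:[19,24] z:[65/3,70/3] -> miss, prune
  N15 x:[25,34] y:[-18,3] z:[67/3,26] -> miss, prune
  N17 x:[12,24] y:[9,26] z:[55/3,70/3] -> hit [55/3,70/3], descend [3, 7, 10, 11]
    N3 x:[12,18] y:[20,26] z:[55/3,20] -> miss, prune
    N7 x:[19,23] y:[19,25] z:[23,70/3] -> hit [23,23] leaf, test {P6@t=23}
    N10 x:[23,24] y:[17,21] z:[58/3,61/3] -> miss, prune
    N11 x:[12,14] y:[9,13] z:[21,22] -> miss, prune
  N18 x:[34,55] y:[-15,11] z:[59/3,26] -> miss, prune

13 AABB tests over nodes [0, 6, 2, 8, 16, 19, 15, 17, 3, 7, 10, 11, 18]; 1 leaf entered; closest P6.

== RESULT ==
13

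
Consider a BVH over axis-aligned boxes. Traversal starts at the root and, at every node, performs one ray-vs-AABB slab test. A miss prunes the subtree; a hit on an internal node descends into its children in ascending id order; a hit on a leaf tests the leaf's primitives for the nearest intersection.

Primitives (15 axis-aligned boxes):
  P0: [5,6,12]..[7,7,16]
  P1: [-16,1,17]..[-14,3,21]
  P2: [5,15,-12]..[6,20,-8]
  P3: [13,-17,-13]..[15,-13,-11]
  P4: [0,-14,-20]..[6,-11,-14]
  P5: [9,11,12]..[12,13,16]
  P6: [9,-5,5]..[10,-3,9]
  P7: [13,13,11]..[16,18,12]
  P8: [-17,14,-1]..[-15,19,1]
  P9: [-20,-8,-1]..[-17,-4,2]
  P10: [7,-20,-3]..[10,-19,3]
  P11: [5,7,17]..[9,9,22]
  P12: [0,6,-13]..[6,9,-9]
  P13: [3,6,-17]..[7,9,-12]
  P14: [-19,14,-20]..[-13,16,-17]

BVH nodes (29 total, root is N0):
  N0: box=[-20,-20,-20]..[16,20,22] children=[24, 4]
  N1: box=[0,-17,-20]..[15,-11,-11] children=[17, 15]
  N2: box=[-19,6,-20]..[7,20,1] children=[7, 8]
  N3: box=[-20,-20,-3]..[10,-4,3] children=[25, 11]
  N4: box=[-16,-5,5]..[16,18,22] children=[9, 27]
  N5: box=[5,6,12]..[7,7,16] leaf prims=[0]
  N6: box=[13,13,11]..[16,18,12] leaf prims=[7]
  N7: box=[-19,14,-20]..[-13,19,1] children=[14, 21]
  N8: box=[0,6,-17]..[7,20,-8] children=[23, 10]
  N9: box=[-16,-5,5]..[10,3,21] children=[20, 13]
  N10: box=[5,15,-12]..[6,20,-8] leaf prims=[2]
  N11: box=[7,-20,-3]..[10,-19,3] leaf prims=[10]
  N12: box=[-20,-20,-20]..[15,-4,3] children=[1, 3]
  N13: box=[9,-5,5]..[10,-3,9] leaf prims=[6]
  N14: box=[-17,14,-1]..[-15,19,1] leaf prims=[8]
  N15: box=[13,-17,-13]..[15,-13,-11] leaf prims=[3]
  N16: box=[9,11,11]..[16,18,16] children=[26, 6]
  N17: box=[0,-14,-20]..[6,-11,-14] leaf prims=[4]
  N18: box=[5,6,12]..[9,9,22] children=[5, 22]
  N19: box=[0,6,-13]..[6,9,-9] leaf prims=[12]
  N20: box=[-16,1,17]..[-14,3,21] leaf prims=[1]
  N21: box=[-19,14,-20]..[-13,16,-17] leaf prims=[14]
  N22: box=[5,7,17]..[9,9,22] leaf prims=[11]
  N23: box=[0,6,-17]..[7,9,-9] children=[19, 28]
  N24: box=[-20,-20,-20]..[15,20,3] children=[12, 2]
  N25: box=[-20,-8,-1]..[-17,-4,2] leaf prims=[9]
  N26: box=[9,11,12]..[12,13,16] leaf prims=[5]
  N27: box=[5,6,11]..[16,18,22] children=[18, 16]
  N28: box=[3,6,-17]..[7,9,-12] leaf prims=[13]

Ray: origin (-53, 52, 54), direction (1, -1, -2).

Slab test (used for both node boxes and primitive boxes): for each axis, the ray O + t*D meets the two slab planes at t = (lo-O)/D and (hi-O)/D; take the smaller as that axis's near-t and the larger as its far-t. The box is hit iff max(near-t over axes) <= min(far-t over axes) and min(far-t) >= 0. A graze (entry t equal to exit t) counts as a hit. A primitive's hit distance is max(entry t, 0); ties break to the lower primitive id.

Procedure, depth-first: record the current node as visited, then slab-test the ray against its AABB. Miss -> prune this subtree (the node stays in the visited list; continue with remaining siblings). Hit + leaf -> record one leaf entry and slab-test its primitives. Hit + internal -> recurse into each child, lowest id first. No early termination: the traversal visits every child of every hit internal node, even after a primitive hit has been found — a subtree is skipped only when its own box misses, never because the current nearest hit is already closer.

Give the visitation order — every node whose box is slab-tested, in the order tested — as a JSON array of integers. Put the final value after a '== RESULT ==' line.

Trace the traversal:
N0 x:[33,69] y:[32,72] z:[16,37] -> hit [33,37], descend [4, 24]
  N4 x:[37,69] y:[34,57] z:[16,49/2] -> miss, prune
  N24 x:[33,68] y:[32,72] z:[51/2,37] -> hit [33,37], descend [2, 12]
    N2 x:[34,60] y:[32,46] z:[53/2,37] -> hit [34,37], descend [7, 8]
      N7 x:[34,40] y:[33,38] z:[53/2,37] -> hit [34,37], descend [14, 21]
        N14 x:[36,38] y:[33,38] z:[53/2,55/2] -> miss, prune
        N21 x:[34,40] y:[36,38] z:[71/2,37] -> hit [36,37] leaf, test {P14@t=36}
      N8 x:[53,60] y:[32,46] z:[31,71/2] -> miss, prune
    N12 x:[33,68] y:[56,72] z:[51/2,37] -> miss, prune

Summary -> nodes [0, 4, 24, 2, 7, 14, 21, 8, 12]; box-tests=9; leaf-entries=1; first=P14

== RESULT ==
[0, 4, 24, 2, 7, 14, 21, 8, 12]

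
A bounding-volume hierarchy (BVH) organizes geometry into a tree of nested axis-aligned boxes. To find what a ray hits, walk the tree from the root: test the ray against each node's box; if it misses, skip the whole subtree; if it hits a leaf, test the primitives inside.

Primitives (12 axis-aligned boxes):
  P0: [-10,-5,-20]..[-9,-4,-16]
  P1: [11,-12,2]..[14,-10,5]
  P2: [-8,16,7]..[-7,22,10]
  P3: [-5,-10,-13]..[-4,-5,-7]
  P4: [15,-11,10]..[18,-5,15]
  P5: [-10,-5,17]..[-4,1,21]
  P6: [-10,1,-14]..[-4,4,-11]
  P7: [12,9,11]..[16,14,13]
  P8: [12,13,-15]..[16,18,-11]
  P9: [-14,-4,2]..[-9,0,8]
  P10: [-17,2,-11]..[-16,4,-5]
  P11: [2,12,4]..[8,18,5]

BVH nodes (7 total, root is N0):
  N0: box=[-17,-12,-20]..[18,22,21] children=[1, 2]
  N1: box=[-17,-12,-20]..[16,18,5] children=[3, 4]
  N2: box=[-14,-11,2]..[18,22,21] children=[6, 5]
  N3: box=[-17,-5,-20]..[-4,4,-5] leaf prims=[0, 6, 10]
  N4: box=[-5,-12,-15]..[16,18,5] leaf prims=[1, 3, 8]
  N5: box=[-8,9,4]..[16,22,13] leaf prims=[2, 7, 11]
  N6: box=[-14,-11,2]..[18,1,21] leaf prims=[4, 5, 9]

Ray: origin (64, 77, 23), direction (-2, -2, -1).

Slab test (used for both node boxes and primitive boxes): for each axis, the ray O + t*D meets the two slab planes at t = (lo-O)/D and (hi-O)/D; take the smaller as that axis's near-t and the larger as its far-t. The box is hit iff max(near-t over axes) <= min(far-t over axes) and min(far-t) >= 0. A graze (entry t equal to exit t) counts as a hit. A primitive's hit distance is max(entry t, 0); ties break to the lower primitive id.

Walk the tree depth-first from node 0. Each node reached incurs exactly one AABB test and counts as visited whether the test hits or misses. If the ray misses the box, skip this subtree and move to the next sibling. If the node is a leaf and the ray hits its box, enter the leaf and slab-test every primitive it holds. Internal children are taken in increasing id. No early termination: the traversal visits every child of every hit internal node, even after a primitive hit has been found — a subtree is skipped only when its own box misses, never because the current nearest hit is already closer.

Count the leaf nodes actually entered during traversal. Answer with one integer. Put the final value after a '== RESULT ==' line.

Walk:
N0 x:[23,81/2] y:[55/2,89/2] z:[2,43] -> hit [55/2,81/2], descend [1, 2]
  N1 x:[24,81/2] y:[59/2,89/2] z:[18,43] -> hit [59/2,81/2], descend [3, 4]
    N3 x:[34,81/2] y:[73/2,41] z:[28,43] -> hit [73/2,81/2] leaf, test {P0(miss), P6@t=73/2, P10(miss)}
    N4 x:[24,69/2] y:[59/2,89/2] z:[18,38] -> hit [59/2,69/2] leaf, test {P1(miss), P3(miss), P8(miss)}
  N2 x:[23,39] y:[55/2,44] z:[2,21] -> miss, prune

5 AABB tests over nodes [0, 1, 3, 4, 2]; 2 leaves entered; closest P6.

== RESULT ==
2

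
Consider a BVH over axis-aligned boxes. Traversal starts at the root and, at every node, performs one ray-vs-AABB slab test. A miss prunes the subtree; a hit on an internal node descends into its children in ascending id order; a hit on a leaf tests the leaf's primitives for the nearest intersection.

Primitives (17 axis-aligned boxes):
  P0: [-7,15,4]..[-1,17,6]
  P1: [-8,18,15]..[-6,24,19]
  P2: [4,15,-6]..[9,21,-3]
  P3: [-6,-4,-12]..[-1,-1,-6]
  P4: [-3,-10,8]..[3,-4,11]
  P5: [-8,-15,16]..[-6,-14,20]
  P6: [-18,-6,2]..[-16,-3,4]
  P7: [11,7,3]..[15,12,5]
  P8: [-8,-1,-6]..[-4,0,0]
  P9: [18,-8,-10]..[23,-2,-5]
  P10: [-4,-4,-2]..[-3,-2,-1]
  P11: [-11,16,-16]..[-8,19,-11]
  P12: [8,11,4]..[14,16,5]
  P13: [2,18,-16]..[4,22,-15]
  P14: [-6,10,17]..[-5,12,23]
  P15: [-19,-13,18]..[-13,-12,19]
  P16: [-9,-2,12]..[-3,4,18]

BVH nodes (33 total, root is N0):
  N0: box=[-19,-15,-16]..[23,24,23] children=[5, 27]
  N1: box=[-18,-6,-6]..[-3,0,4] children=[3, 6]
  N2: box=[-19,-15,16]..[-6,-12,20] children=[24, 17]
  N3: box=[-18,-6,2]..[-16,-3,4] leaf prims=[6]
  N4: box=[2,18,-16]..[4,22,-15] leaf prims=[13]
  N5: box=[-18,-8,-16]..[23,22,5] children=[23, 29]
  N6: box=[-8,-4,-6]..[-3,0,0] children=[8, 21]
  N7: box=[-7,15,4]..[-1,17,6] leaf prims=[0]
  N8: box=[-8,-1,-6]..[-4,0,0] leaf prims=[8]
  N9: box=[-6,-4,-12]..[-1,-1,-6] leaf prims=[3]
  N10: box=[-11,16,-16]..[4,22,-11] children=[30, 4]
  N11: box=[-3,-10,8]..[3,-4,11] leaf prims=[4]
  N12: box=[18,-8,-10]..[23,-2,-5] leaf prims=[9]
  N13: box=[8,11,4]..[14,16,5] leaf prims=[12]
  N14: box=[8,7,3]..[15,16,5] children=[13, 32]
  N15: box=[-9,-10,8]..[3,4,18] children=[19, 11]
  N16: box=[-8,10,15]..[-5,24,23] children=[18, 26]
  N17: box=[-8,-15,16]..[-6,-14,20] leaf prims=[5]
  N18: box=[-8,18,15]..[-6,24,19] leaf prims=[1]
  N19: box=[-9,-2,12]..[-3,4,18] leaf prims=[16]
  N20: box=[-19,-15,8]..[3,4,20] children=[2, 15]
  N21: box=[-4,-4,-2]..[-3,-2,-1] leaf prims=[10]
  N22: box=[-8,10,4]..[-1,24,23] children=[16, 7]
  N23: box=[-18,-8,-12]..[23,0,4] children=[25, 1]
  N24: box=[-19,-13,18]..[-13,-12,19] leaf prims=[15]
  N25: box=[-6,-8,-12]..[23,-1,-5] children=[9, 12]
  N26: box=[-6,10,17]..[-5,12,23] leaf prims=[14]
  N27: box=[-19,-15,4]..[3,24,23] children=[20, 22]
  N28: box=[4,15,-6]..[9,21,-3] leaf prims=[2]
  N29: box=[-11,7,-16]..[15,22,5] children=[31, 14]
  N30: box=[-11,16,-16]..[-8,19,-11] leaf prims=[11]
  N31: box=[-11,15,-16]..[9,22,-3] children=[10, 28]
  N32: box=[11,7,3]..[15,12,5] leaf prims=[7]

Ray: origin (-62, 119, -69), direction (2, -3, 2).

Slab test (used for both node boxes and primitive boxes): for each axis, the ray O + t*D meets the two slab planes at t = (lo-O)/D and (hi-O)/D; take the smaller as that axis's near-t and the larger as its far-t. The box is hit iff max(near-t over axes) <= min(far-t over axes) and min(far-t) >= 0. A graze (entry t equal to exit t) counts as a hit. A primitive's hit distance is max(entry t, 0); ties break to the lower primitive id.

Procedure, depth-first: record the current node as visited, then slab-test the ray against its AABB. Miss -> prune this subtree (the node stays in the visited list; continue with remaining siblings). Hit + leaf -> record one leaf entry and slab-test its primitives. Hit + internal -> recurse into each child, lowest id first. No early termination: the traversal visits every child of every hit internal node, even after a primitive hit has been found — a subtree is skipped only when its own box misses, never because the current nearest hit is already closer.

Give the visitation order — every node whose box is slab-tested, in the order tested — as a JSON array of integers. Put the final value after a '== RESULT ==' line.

Traverse from the root:
N0 x:[43/2,85/2] y:[95/3,134/3] z:[53/2,46] -> hit [95/3,85/2], descend [5, 27]
  N5 x:[22,85/2] y:[97/3,127/3] z:[53/2,37] -> hit [97/3,37], descend [23, 29]
    N23 x:[22,85/2] y:[119/3,127/3] z:[57/2,73/2] -> miss, prune
    N29 x:[51/2,77/2] y:[97/3,112/3] z:[53/2,37] -> hit [97/3,37], descend [14, 31]
      N14 x:[35,77/2] y:[103/3,112/3] z:[36,37] -> hit [36,37], descend [13, 32]
        N13 x:[35,38] y:[103/3,36] z:[73/2,37] -> miss, prune
        N32 x:[73/2,77/2] y:[107/3,112/3] z:[36,37] -> hit [73/2,37] leaf, test {P7@t=73/2}
      N31 x:[51/2,71/2] y:[97/3,104/3] z:[53/2,33] -> hit [97/3,33], descend [10, 28]
        N10 x:[51/2,33] y:[97/3,103/3] z:[53/2,29] -> miss, prune
        N28 x:[33,71/2] y:[98/3,104/3] z:[63/2,33] -> hit [33,33] leaf, test {P2@t=33}
  N27 x:[43/2,65/2] y:[95/3,134/3] z:[73/2,46] -> miss, prune

11 AABB tests over nodes [0, 5, 23, 29, 14, 13, 32, 31, 10, 28, 27]; 2 leaves entered; closest P2.

== RESULT ==
[0, 5, 23, 29, 14, 13, 32, 31, 10, 28, 27]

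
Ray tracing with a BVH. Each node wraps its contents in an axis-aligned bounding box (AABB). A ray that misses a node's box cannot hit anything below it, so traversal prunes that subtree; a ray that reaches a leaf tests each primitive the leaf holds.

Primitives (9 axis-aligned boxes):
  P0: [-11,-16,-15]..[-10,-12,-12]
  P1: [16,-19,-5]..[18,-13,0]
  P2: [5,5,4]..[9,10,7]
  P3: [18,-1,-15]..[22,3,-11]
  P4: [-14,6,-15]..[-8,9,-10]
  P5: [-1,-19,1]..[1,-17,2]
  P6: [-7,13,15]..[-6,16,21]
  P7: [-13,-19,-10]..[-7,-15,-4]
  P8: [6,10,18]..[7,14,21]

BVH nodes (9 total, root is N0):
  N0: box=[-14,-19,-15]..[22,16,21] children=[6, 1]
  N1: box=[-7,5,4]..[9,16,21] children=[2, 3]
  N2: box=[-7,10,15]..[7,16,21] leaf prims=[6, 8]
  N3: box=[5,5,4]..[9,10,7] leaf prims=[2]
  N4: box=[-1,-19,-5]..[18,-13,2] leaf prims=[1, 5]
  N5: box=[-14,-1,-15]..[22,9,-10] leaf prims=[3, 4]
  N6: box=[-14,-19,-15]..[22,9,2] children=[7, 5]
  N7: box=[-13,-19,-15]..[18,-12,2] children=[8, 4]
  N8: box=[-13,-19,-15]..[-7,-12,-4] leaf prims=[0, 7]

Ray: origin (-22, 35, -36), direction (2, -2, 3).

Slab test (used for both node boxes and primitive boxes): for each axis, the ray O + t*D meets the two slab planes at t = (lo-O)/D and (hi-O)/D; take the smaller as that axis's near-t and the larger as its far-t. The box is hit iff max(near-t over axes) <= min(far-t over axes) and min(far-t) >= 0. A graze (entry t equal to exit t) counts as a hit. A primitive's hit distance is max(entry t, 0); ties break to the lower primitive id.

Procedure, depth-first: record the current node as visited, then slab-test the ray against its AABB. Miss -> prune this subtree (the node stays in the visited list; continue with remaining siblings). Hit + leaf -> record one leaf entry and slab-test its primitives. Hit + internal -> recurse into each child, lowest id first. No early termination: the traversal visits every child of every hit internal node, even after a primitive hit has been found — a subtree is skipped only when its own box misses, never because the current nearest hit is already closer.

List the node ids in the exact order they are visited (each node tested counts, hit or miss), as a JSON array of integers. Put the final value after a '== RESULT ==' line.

Traverse from the root:
N0 x:[4,22] y:[19/2,27] z:[7,19] -> hit [19/2,19], descend [1, 6]
  N1 x:[15/2,31/2] y:[19/2,15] z:[40/3,19] -> hit [40/3,15], descend [2, 3]
    N2 x:[15/2,29/2] y:[19/2,25/2] z:[17,19] -> miss, prune
    N3 x:[27/2,31/2] y:[25/2,15] z:[40/3,43/3] -> hit [27/2,43/3] leaf, test {P2@t=27/2}
  N6 x:[4,22] y:[13,27] z:[7,38/3] -> miss, prune

Summary -> nodes [0, 1, 2, 3, 6]; box-tests=5; leaf-entries=1; first=P2

== RESULT ==
[0, 1, 2, 3, 6]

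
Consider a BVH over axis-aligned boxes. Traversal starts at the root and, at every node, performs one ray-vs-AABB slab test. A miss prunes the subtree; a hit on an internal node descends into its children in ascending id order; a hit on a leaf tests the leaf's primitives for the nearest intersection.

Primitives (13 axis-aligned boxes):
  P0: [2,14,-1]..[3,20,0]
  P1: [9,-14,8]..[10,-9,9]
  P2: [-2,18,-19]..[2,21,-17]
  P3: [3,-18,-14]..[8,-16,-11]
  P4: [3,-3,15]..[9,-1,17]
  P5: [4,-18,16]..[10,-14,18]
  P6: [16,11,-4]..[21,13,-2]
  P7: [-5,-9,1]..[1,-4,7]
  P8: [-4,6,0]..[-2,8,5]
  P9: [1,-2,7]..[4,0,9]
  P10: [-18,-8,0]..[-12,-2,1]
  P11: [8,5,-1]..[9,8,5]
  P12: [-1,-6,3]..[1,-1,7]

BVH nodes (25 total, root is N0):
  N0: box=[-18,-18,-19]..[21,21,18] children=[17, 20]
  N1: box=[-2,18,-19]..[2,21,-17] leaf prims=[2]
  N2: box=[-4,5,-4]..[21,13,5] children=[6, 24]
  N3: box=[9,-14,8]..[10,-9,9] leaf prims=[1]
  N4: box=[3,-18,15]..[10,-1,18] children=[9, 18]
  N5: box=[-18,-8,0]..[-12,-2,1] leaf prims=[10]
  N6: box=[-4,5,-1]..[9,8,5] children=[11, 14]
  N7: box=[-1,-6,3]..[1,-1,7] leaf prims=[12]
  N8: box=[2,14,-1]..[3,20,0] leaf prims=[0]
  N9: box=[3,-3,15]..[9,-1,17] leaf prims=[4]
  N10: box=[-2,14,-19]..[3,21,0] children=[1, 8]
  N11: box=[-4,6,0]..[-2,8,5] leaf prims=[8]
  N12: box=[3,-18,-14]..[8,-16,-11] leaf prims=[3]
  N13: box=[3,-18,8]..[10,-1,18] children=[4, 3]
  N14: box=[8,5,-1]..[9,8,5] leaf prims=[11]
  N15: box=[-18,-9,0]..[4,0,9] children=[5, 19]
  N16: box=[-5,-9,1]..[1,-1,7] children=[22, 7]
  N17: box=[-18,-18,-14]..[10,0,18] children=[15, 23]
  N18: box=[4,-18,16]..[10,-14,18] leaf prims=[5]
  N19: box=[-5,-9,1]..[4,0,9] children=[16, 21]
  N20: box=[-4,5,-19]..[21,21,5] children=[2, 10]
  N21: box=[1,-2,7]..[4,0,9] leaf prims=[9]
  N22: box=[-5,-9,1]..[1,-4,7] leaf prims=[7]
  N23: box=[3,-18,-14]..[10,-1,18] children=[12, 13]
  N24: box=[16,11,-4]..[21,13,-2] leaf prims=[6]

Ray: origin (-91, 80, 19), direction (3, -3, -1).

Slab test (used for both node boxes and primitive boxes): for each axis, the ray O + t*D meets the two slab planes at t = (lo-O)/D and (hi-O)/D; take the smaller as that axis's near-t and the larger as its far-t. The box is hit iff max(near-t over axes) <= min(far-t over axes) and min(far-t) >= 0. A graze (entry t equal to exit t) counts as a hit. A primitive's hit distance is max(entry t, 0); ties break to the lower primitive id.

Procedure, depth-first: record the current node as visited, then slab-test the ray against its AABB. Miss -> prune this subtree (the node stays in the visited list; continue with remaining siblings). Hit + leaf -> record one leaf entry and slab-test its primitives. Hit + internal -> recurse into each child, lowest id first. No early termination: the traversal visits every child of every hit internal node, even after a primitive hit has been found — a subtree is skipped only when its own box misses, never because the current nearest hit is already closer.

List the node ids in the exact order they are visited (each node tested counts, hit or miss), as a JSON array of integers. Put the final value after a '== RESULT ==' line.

Traverse from the root:
N0 x:[73/3,112/3] y:[59/3,98/3] z:[1,38] -> hit [73/3,98/3], descend [17, 20]
  N17 x:[73/3,101/3] y:[80/3,98/3] z:[1,33] -> hit [80/3,98/3], descend [15, 23]
    N15 x:[73/3,95/3] y:[80/3,89/3] z:[10,19] -> miss, prune
    N23 x:[94/3,101/3] y:[27,98/3] z:[1,33] -> hit [94/3,98/3], descend [12, 13]
      N12 x:[94/3,33] y:[32,98/3] z:[30,33] -> hit [32,98/3] leaf, test {P3@t=32}
      N13 x:[94/3,101/3] y:[27,98/3] z:[1,11] -> miss, prune
  N20 x:[29,112/3] y:[59/3,25] z:[14,38] -> miss, prune

Summary -> nodes [0, 17, 15, 23, 12, 13, 20]; box-tests=7; leaf-entries=1; first=P3

== RESULT ==
[0, 17, 15, 23, 12, 13, 20]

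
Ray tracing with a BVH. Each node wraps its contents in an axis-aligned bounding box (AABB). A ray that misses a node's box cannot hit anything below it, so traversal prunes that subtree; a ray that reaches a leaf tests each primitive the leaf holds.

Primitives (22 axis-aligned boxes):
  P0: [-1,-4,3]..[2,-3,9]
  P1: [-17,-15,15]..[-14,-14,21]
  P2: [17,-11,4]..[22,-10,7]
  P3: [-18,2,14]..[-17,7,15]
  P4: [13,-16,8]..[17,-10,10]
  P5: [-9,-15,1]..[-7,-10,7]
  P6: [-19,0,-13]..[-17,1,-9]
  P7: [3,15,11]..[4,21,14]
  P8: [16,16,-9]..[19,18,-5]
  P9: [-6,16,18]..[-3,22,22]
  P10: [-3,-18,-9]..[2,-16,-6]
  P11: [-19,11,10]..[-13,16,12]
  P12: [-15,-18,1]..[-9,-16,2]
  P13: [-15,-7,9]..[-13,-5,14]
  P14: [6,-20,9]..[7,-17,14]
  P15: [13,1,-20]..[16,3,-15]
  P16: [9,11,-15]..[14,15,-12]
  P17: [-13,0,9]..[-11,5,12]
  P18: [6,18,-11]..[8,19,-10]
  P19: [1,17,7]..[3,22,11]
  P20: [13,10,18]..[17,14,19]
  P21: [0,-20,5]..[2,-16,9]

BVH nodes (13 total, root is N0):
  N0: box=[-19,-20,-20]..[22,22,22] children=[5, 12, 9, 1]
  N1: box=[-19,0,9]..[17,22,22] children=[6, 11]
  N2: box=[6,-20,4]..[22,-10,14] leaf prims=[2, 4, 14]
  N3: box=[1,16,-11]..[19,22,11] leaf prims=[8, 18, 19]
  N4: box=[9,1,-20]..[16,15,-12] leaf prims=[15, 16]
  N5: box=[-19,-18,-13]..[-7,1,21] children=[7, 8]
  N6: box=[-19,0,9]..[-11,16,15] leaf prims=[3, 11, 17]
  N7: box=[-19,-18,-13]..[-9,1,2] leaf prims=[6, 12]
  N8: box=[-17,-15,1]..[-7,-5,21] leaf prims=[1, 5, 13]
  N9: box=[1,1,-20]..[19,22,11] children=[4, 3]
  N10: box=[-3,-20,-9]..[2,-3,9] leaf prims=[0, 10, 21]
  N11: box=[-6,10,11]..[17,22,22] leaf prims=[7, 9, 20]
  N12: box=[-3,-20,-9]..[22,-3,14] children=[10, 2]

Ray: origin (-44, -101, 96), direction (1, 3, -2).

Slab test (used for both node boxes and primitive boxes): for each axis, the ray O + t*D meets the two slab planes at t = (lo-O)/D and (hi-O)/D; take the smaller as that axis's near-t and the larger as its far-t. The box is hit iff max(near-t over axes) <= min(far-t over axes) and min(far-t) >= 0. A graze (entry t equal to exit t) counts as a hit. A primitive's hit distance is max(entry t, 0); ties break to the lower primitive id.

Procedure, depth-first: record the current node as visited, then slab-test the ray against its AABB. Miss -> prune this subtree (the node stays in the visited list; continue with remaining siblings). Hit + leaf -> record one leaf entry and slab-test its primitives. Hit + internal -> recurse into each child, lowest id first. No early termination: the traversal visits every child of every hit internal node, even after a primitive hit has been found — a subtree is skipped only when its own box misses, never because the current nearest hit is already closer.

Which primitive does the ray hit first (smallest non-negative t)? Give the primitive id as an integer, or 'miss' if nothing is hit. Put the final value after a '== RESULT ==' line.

Trace the traversal:
N0 x:[25,66] y:[27,41] z:[37,58] -> hit [37,41], descend [1, 5, 9, 12]
  N1 x:[25,61] y:[101/3,41] z:[37,87/2] -> hit [37,41], descend [6, 11]
    N6 x:[25,33] y:[101/3,39] z:[81/2,87/2] -> miss, prune
    N11 x:[38,61] y:[37,41] z:[37,85/2] -> hit [38,41] leaf, test {P7(miss), P9@t=39, P20(miss)}
  N5 x:[25,37] y:[83/3,34] z:[75/2,109/2] -> miss, prune
  N9 x:[45,63] y:[34,41] z:[85/2,58] -> miss, prune
  N12 x:[41,66] y:[27,98/3] z:[41,105/2] -> miss, prune

Visited [0, 1, 6, 11, 5, 9, 12]. Tests: 7 box, 1 leaf. Nearest: P9.

== RESULT ==
9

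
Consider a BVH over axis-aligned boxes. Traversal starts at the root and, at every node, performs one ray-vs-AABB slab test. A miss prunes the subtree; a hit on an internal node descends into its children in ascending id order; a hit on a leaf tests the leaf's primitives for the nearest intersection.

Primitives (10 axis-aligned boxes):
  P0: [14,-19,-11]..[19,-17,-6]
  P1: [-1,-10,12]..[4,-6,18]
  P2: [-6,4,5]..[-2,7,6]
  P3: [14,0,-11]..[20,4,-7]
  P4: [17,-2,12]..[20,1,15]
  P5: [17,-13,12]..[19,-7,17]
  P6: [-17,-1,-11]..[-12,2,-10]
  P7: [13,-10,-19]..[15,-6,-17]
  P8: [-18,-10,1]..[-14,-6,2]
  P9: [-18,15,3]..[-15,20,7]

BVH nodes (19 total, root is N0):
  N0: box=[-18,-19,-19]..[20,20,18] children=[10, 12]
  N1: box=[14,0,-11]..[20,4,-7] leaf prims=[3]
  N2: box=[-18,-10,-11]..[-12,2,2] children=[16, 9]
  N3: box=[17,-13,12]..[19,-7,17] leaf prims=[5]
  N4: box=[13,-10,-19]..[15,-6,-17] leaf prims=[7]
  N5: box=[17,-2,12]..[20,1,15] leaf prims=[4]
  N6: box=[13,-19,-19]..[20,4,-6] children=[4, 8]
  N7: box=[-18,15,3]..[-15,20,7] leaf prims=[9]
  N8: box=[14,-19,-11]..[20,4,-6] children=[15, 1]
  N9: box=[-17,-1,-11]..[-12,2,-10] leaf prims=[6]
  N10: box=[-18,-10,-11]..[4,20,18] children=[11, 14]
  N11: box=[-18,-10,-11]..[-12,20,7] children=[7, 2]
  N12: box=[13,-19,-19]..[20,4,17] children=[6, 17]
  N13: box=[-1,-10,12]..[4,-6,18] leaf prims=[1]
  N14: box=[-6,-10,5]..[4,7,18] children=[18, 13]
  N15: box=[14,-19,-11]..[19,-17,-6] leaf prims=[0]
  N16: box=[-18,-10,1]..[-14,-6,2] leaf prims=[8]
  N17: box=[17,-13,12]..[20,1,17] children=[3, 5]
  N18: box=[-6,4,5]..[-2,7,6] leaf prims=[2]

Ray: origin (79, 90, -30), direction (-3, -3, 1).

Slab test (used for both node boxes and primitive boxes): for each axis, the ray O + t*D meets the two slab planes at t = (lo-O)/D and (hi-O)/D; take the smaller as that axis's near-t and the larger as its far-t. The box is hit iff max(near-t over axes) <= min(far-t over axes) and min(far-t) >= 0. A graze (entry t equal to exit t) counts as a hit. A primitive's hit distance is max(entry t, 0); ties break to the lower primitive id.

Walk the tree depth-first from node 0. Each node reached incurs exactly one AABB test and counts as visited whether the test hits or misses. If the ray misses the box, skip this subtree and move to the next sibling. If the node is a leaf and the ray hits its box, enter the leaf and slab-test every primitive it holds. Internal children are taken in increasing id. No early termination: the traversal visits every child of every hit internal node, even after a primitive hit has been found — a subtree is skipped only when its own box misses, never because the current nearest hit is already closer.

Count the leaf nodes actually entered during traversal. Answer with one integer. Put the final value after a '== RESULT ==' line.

Traverse from the root:
N0 x:[59/3,97/3] y:[70/3,109/3] z:[11,48] -> hit [70/3,97/3], descend [10, 12]
  N10 x:[25,97/3] y:[70/3,100/3] z:[19,48] -> hit [25,97/3], descend [11, 14]
    N11 x:[91/3,97/3] y:[70/3,100/3] z:[19,37] -> hit [91/3,97/3], descend [2, 7]
      N2 x:[91/3,97/3] y:[88/3,100/3] z:[19,32] -> hit [91/3,32], descend [9, 16]
        N9 x:[91/3,32] y:[88/3,91/3] z:[19,20] -> miss, prune
        N16 x:[31,97/3] y:[32,100/3] z:[31,32] -> hit [32,32] leaf, test {P8@t=32}
      N7 x:[94/3,97/3] y:[70/3,25] z:[33,37] -> miss, prune
    N14 x:[25,85/3] y:[83/3,100/3] z:[35,48] -> miss, prune
  N12 x:[59/3,22] y:[86/3,109/3] z:[11,47] -> miss, prune

Visited [0, 10, 11, 2, 9, 16, 7, 14, 12]. Tests: 9 box, 1 leaf. Nearest: P8.

== RESULT ==
1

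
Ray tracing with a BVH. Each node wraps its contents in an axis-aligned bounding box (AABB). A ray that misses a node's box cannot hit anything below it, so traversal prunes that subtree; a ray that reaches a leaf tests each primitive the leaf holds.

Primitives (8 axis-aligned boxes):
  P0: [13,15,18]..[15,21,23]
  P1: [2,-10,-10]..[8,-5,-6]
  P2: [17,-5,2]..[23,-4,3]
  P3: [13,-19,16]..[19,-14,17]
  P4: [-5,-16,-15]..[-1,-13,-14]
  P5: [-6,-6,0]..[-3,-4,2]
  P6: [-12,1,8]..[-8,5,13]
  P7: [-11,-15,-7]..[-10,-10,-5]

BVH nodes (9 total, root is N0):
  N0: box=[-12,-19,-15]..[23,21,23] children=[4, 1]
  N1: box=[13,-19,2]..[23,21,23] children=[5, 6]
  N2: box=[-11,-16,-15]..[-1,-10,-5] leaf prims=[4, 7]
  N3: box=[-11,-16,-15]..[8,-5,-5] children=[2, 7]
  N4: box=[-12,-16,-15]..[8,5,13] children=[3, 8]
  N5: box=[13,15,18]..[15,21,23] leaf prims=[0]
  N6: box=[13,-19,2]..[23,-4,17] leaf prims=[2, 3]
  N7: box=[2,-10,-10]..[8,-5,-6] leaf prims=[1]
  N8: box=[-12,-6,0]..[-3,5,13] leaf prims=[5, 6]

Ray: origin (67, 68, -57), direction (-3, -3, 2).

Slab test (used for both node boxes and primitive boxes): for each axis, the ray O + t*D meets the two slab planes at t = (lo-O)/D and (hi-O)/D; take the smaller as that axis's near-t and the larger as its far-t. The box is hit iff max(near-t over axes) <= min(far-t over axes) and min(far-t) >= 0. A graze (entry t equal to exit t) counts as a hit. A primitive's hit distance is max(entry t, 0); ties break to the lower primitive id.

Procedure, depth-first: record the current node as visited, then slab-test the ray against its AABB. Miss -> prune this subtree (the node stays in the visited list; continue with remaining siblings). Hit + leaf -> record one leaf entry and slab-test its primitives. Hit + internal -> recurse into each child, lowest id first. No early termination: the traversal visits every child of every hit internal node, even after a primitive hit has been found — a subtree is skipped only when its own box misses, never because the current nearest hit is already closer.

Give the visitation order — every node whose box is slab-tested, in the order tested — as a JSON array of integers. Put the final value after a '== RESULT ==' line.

Trace the traversal:
N0 x:[44/3,79/3] y:[47/3,29] z:[21,40] -> hit [21,79/3], descend [1, 4]
  N1 x:[44/3,18] y:[47/3,29] z:[59/2,40] -> miss, prune
  N4 x:[59/3,79/3] y:[21,28] z:[21,35] -> hit [21,79/3], descend [3, 8]
    N3 x:[59/3,26] y:[73/3,28] z:[21,26] -> hit [73/3,26], descend [2, 7]
      N2 x:[68/3,26] y:[26,28] z:[21,26] -> hit [26,26] leaf, test {P4(miss), P7@t=26}
      N7 x:[59/3,65/3] y:[73/3,26] z:[47/2,51/2] -> miss, prune
    N8 x:[70/3,79/3] y:[21,74/3] z:[57/2,35] -> miss, prune

7 AABB tests over nodes [0, 1, 4, 3, 2, 7, 8]; 1 leaf entered; closest P7.

== RESULT ==
[0, 1, 4, 3, 2, 7, 8]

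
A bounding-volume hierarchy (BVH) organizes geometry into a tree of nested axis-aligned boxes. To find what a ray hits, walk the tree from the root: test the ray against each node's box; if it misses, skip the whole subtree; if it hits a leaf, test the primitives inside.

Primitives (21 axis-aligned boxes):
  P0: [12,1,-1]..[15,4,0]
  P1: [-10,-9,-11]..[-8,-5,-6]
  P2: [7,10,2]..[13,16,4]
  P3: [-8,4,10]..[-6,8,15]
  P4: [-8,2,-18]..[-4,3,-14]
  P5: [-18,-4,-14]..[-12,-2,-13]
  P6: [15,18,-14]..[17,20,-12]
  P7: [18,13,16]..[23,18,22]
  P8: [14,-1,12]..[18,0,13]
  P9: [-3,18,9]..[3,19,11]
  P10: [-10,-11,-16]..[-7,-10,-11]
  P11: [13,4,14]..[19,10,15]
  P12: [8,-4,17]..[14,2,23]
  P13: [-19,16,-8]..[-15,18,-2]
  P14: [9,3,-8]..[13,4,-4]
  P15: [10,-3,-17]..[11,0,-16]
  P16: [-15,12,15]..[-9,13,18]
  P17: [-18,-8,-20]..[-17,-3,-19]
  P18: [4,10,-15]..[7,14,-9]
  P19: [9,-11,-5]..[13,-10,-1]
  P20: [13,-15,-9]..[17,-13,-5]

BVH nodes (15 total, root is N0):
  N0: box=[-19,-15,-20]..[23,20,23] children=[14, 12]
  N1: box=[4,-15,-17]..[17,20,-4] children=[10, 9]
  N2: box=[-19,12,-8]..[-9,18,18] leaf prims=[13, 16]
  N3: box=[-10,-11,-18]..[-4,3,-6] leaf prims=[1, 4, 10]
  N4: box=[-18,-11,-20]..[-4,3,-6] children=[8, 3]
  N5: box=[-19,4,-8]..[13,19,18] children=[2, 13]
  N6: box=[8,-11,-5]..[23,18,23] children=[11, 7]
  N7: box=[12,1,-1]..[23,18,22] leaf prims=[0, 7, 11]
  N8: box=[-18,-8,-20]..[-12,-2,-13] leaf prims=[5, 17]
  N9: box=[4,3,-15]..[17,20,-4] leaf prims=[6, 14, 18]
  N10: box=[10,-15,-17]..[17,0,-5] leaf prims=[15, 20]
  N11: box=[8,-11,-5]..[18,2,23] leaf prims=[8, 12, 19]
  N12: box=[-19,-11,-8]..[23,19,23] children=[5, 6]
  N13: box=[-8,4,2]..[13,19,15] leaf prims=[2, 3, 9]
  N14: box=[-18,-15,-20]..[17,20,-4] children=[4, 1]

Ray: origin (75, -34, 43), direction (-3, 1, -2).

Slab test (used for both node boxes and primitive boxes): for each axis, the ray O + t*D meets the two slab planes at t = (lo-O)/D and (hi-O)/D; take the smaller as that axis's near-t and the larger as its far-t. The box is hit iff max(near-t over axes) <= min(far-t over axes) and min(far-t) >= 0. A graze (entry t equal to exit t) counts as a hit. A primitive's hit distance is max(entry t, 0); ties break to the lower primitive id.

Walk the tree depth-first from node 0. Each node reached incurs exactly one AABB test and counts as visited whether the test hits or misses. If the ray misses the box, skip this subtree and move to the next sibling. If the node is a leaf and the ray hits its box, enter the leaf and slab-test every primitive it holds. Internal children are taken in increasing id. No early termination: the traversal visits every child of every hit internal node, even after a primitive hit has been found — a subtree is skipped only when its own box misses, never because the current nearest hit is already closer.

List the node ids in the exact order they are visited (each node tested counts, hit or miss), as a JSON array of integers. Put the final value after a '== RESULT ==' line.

Traverse from the root:
N0 x:[52/3,94/3] y:[19,54] z:[10,63/2] -> hit [19,94/3], descend [12, 14]
  N12 x:[52/3,94/3] y:[23,53] z:[10,51/2] -> hit [23,51/2], descend [5, 6]
    N5 x:[62/3,94/3] y:[38,53] z:[25/2,51/2] -> miss, prune
    N6 x:[52/3,67/3] y:[23,52] z:[10,24] -> miss, prune
  N14 x:[58/3,31] y:[19,54] z:[47/2,63/2] -> hit [47/2,31], descend [1, 4]
    N1 x:[58/3,71/3] y:[19,54] z:[47/2,30] -> hit [47/2,71/3], descend [9, 10]
      N9 x:[58/3,71/3] y:[37,54] z:[47/2,29] -> miss, prune
      N10 x:[58/3,65/3] y:[19,34] z:[24,30] -> miss, prune
    N4 x:[79/3,31] y:[23,37] z:[49/2,63/2] -> hit [79/3,31], descend [3, 8]
      N3 x:[79/3,85/3] y:[23,37] z:[49/2,61/2] -> hit [79/3,85/3] leaf, test {P1(miss), P4(miss), P10(miss)}
      N8 x:[29,31] y:[26,32] z:[28,63/2] -> hit [29,31] leaf, test {P5(miss), P17@t=31}

order=[0, 12, 5, 6, 14, 1, 9, 10, 4, 3, 8]  |boxes|=11  |leaves|=2  hit=P17

== RESULT ==
[0, 12, 5, 6, 14, 1, 9, 10, 4, 3, 8]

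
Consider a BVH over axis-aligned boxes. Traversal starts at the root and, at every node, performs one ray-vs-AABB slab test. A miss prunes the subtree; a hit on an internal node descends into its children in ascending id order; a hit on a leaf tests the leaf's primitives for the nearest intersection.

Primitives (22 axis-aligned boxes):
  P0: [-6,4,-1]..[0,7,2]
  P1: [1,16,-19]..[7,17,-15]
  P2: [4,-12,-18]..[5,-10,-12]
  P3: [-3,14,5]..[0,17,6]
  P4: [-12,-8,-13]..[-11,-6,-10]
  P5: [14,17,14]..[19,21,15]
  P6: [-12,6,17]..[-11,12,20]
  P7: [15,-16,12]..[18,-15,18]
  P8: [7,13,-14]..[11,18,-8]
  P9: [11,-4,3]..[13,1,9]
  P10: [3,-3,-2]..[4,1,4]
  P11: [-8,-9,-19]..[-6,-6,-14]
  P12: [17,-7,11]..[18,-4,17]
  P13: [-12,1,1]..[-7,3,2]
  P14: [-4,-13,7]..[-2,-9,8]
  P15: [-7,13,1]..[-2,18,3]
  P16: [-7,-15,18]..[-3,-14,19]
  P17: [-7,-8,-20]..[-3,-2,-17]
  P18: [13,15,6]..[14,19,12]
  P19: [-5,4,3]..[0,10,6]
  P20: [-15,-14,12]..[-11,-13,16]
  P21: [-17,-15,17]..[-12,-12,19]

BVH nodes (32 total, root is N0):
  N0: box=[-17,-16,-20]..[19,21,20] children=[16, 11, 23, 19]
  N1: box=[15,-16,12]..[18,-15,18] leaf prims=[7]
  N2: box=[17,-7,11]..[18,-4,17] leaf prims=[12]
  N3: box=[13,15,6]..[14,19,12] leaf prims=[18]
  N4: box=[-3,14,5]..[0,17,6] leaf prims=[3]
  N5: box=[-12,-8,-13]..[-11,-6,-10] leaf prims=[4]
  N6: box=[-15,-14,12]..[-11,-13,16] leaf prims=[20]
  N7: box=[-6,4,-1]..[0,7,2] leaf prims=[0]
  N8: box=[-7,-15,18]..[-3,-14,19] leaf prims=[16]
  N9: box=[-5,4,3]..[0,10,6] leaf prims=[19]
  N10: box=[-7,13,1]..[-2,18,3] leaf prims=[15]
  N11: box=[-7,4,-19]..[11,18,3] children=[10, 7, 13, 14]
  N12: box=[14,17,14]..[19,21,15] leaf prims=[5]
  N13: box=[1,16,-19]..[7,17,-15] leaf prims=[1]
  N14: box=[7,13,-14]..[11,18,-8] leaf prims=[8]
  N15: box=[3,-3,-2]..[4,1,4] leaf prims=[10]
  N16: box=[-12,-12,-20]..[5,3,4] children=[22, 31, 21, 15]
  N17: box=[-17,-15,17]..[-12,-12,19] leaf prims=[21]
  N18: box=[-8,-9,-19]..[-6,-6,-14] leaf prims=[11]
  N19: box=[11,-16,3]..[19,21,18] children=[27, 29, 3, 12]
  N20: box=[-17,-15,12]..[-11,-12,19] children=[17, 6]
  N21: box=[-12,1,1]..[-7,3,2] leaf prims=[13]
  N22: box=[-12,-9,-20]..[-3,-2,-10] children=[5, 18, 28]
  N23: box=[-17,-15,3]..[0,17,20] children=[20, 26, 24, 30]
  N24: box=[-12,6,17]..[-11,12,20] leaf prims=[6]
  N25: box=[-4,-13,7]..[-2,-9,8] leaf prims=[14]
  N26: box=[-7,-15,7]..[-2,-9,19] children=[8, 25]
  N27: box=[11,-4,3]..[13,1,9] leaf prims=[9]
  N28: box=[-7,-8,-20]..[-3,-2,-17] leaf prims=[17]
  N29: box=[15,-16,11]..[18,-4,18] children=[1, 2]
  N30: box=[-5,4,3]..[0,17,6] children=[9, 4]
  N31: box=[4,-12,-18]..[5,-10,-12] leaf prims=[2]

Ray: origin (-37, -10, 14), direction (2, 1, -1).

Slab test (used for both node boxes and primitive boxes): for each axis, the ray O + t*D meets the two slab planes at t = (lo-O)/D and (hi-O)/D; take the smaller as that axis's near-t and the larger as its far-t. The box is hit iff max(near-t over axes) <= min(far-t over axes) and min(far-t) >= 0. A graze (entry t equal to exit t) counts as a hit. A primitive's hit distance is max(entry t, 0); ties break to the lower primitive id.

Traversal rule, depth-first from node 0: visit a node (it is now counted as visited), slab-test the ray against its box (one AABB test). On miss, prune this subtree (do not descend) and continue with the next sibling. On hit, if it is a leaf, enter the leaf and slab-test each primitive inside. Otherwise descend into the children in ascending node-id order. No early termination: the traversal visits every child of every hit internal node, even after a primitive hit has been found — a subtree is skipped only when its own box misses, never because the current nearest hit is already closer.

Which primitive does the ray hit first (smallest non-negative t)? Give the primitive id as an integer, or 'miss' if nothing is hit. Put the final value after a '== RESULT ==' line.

Walk:
N0 x:[10,28] y:[-6,31] z:[-6,34] -> hit [10,28], descend [11, 16, 19, 23]
  N11 x:[15,24] y:[14,28] z:[11,33] -> hit [15,24], descend [7, 10, 13, 14]
    N7 x:[31/2,37/2] y:[14,17] z:[12,15] -> miss, prune
    N10 x:[15,35/2] y:[23,28] z:[11,13] -> miss, prune
    N13 x:[19,22] y:[26,27] z:[29,33] -> miss, prune
    N14 x:[22,24] y:[23,28] z:[22,28] -> hit [23,24] leaf, test {P8@t=23}
  N16 x:[25/2,21] y:[-2,13] z:[10,34] -> hit [25/2,13], descend [15, 21, 22, 31]
    N15 x:[20,41/2] y:[7,11] z:[10,16] -> miss, prune
    N21 x:[25/2,15] y:[11,13] z:[12,13] -> hit [25/2,13] leaf, test {P13@t=25/2}
    N22 x:[25/2,17] y:[1,8] z:[24,34] -> miss, prune
    N31 x:[41/2,21] y:[-2,0] z:[26,32] -> miss, prune
  N19 x:[24,28] y:[-6,31] z:[-4,11] -> miss, prune
  N23 x:[10,37/2] y:[-5,27] z:[-6,11] -> hit [10,11], descend [20, 24, 26, 30]
    N20 x:[10,13] y:[-5,-2] z:[-5,2] -> miss, prune
    N24 x:[25/2,13] y:[16,22] z:[-6,-3] -> miss, prune
    N26 x:[15,35/2] y:[-5,1] z:[-5,7] -> miss, prune
    N30 x:[16,37/2] y:[14,27] z:[8,11] -> miss, prune

Visited [0, 11, 7, 10, 13, 14, 16, 15, 21, 22, 31, 19, 23, 20, 24, 26, 30]. Tests: 17 box, 2 leaf. Nearest: P13.

== RESULT ==
13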